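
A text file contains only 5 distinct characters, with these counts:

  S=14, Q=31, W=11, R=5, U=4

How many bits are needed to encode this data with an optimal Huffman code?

Build the Huffman tree bottom-up:
merge U(4) and R(5): 9
merge 9 and W(11): 20
merge S(14) and 20: 34
merge Q(31) and 34: 65
Each symbol's bit-cost is frequency × depth; summing gives 128 bits (equivalently 9 + 20 + 34 + 65).

128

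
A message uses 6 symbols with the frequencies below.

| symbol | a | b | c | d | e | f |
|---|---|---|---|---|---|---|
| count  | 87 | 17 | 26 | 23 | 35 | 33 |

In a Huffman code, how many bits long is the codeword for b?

Build the tree from the bottom:
merge b(17) and d(23): 40
merge c(26) and f(33): 59
merge e(35) and 40: 75
merge 59 and 75: 134
merge a(87) and 134: 221
b sits 4 levels below the root, so its codeword is 4 bits.

4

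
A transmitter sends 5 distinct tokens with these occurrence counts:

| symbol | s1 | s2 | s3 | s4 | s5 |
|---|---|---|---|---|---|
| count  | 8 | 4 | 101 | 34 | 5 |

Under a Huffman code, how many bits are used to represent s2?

4

Repeatedly merge the two smallest:
combine s2(4), s5(5) → 9
combine s1(8), 9 → 17
combine 17, s4(34) → 51
combine 51, s3(101) → 152
s2 sits 4 levels below the root, so its codeword is 4 bits.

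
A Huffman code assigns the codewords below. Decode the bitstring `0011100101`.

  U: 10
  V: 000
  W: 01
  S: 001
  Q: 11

Read left to right; each codeword is recognised as soon as it completes (prefix code):
  001→S | 11→Q | 001→S | 01→W
Decoded message: SQSW

SQSW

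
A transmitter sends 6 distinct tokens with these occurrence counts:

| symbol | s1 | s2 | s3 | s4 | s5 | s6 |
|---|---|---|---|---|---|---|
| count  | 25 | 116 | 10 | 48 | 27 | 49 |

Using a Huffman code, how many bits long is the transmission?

Build the Huffman tree bottom-up:
combine s3(10), s1(25) → 35
combine s5(27), 35 → 62
combine s4(48), s6(49) → 97
combine 62, 97 → 159
combine s2(116), 159 → 275
The encoded length is the sum of every internal node's weight: 35 + 62 + 97 + 159 + 275 = 628 bits.

628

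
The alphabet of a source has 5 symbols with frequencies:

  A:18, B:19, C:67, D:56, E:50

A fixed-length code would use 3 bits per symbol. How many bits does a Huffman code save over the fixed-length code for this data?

Fixed-length: 3 bits × 210 symbols = 630 bits.
Huffman merges:
A(18) + B(19) → 37
37 + E(50) → 87
D(56) + C(67) → 123
87 + 123 → 210
Huffman total = 37 + 87 + 123 + 210 = 457 bits.
Saving = 630 − 457 = 173 bits.

173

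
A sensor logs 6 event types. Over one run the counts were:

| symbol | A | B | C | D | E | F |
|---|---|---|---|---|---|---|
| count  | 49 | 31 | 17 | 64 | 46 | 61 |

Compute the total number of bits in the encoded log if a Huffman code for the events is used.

678

Build the Huffman tree bottom-up:
merge C(17) and B(31): 48
merge E(46) and 48: 94
merge A(49) and F(61): 110
merge D(64) and 94: 158
merge 110 and 158: 268
Each symbol's bit-cost is frequency × depth; summing gives 678 bits (equivalently 48 + 94 + 110 + 158 + 268).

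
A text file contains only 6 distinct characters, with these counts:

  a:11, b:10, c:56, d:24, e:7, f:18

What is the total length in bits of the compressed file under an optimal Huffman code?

283

Merge the two smallest weights repeatedly:
combine e(7), b(10) → 17
combine a(11), 17 → 28
combine f(18), d(24) → 42
combine 28, 42 → 70
combine c(56), 70 → 126
The encoded length is the sum of every internal node's weight: 17 + 28 + 42 + 70 + 126 = 283 bits.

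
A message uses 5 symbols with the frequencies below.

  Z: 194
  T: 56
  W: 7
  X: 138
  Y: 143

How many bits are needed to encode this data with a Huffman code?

Greedily combine the two least-frequent nodes:
W(7) + T(56) → 63
63 + X(138) → 201
Y(143) + Z(194) → 337
201 + 337 → 538
Total encoded bits = sum of merged weights = 63 + 201 + 337 + 538 = 1139.

1139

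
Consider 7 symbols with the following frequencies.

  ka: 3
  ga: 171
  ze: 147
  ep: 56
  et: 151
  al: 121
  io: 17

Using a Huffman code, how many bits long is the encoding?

Merge the two smallest weights repeatedly:
merge ka(3) and io(17): 20
merge 20 and ep(56): 76
merge 76 and al(121): 197
merge ze(147) and et(151): 298
merge ga(171) and 197: 368
merge 298 and 368: 666
The encoded length is the sum of every internal node's weight: 20 + 76 + 197 + 298 + 368 + 666 = 1625 bits.

1625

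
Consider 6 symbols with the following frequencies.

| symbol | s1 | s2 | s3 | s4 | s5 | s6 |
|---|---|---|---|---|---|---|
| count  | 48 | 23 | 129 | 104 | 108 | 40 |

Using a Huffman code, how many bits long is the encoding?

1078

Merge the two smallest weights repeatedly:
merge s2(23) and s6(40): 63
merge s1(48) and 63: 111
merge s4(104) and s5(108): 212
merge 111 and s3(129): 240
merge 212 and 240: 452
Total encoded bits = sum of merged weights = 63 + 111 + 212 + 240 + 452 = 1078.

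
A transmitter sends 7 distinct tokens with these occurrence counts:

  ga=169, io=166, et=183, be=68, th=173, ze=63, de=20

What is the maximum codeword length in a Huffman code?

5

Merge the two lowest-weight nodes at each step:
de(20) + ze(63) → 83
be(68) + 83 → 151
151 + io(166) → 317
ga(169) + th(173) → 342
et(183) + 317 → 500
342 + 500 → 842
The first pair merged (de, ze) ends up deepest, at depth 5.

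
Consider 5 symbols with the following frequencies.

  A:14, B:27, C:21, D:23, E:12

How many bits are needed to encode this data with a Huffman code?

Merge the two smallest weights repeatedly:
combine E(12), A(14) → 26
combine C(21), D(23) → 44
combine 26, B(27) → 53
combine 44, 53 → 97
Each symbol's bit-cost is frequency × depth; summing gives 220 bits (equivalently 26 + 44 + 53 + 97).

220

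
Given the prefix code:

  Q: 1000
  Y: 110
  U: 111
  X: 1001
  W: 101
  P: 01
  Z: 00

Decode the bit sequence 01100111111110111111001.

PXUUWUYP

Read left to right; each codeword is recognised as soon as it completes (prefix code):
  01→P | 1001→X | 111→U | 111→U | 101→W | 111→U | 110→Y | 01→P
Decoded message: PXUUWUYP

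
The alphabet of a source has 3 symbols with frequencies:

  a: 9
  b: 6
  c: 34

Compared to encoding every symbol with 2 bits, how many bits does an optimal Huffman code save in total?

34

Fixed-length: 2 bits × 49 symbols = 98 bits.
Huffman merges:
combine b(6), a(9) → 15
combine 15, c(34) → 49
Huffman total = 15 + 49 = 64 bits.
Saving = 98 − 64 = 34 bits.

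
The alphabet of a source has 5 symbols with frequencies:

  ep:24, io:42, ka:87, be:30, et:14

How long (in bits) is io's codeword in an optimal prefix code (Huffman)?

2

Repeatedly merge the two smallest:
combine et(14), ep(24) → 38
combine be(30), 38 → 68
combine io(42), 68 → 110
combine ka(87), 110 → 197
io sits 2 levels below the root, so its codeword is 2 bits.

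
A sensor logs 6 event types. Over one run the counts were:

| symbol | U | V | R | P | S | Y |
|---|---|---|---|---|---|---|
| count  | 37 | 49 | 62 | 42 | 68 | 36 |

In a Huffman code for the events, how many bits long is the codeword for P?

Repeatedly merge the two smallest:
Y(36) + U(37) → 73
P(42) + V(49) → 91
R(62) + S(68) → 130
73 + 91 → 164
130 + 164 → 294
The subtree containing P is merged 3 times, so code length = 3.

3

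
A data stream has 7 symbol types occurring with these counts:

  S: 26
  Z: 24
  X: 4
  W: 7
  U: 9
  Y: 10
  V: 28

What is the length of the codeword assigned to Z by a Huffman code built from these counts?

2

Huffman merges, smallest pair first:
X(4) + W(7) → 11
U(9) + Y(10) → 19
11 + 19 → 30
Z(24) + S(26) → 50
V(28) + 30 → 58
50 + 58 → 108
Z sits 2 levels below the root, so its codeword is 2 bits.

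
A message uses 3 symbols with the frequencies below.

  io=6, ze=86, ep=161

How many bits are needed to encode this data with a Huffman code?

345

Merge the two smallest weights repeatedly:
io(6) + ze(86) → 92
92 + ep(161) → 253
Each symbol's bit-cost is frequency × depth; summing gives 345 bits (equivalently 92 + 253).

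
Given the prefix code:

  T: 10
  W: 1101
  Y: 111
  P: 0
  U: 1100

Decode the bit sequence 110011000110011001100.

Read left to right; each codeword is recognised as soon as it completes (prefix code):
  1100→U | 1100→U | 0→P | 1100→U | 1100→U | 1100→U
Decoded message: UUPUUU

UUPUUU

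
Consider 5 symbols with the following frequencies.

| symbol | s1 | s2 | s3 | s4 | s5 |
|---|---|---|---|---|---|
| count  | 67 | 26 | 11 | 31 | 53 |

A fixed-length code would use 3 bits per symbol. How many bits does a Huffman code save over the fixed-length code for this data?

151

Fixed-length: 3 bits × 188 symbols = 564 bits.
Huffman merges:
combine s3(11), s2(26) → 37
combine s4(31), 37 → 68
combine s5(53), s1(67) → 120
combine 68, 120 → 188
Huffman total = 37 + 68 + 120 + 188 = 413 bits.
Saving = 564 − 413 = 151 bits.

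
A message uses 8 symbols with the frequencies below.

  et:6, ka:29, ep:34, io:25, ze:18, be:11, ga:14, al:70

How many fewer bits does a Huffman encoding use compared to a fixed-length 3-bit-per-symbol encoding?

56

Fixed-length: 3 bits × 207 symbols = 621 bits.
Huffman merges:
et(6) + be(11) → 17
ga(14) + 17 → 31
ze(18) + io(25) → 43
ka(29) + 31 → 60
ep(34) + 43 → 77
60 + al(70) → 130
77 + 130 → 207
Huffman total = 17 + 31 + 43 + 60 + 77 + 130 + 207 = 565 bits.
Saving = 621 − 565 = 56 bits.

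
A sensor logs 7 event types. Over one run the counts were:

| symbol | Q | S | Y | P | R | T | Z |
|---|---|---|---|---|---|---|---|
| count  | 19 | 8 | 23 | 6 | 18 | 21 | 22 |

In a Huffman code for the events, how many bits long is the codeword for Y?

Build the tree from the bottom:
combine P(6), S(8) → 14
combine 14, R(18) → 32
combine Q(19), T(21) → 40
combine Z(22), Y(23) → 45
combine 32, 40 → 72
combine 45, 72 → 117
Y sits 2 levels below the root, so its codeword is 2 bits.

2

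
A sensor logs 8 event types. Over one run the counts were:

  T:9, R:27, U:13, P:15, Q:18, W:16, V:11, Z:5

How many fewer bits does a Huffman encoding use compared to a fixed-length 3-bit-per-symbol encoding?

Fixed-length: 3 bits × 114 symbols = 342 bits.
Huffman merges:
combine Z(5), T(9) → 14
combine V(11), U(13) → 24
combine 14, P(15) → 29
combine W(16), Q(18) → 34
combine 24, R(27) → 51
combine 29, 34 → 63
combine 51, 63 → 114
Huffman total = 14 + 24 + 29 + 34 + 51 + 63 + 114 = 329 bits.
Saving = 342 − 329 = 13 bits.

13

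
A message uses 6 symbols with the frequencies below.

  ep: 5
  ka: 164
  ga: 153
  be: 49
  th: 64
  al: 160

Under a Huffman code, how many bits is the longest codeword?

Merge the two lowest-weight nodes at each step:
merge ep(5) and be(49): 54
merge 54 and th(64): 118
merge 118 and ga(153): 271
merge al(160) and ka(164): 324
merge 271 and 324: 595
Maximum depth reached is 4.

4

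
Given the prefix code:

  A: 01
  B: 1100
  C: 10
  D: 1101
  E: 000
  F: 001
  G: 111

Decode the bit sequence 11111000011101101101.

Read left to right; each codeword is recognised as soon as it completes (prefix code):
  111→G | 1100→B | 001→F | 1101→D | 10→C | 1101→D
Decoded message: GBFDCD

GBFDCD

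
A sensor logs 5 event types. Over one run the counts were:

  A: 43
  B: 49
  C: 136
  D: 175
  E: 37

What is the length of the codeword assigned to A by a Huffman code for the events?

4

Build the tree from the bottom:
combine E(37), A(43) → 80
combine B(49), 80 → 129
combine 129, C(136) → 265
combine D(175), 265 → 440
The subtree containing A is merged 4 times, so code length = 4.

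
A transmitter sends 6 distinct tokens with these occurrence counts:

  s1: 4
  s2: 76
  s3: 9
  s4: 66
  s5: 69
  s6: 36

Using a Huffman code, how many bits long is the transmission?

582

Merge the two smallest weights repeatedly:
merge s1(4) and s3(9): 13
merge 13 and s6(36): 49
merge 49 and s4(66): 115
merge s5(69) and s2(76): 145
merge 115 and 145: 260
Total encoded bits = sum of merged weights = 13 + 49 + 115 + 145 + 260 = 582.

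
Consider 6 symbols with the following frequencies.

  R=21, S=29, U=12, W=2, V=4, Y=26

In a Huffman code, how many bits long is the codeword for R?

2

Repeatedly merge the two smallest:
merge W(2) and V(4): 6
merge 6 and U(12): 18
merge 18 and R(21): 39
merge Y(26) and S(29): 55
merge 39 and 55: 94
The subtree containing R is merged 2 times, so code length = 2.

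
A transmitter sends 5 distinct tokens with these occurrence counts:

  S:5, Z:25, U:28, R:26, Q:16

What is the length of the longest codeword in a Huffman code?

3

Merge the two lowest-weight nodes at each step:
merge S(5) and Q(16): 21
merge 21 and Z(25): 46
merge R(26) and U(28): 54
merge 46 and 54: 100
The first pair merged (S, Q) ends up deepest, at depth 3.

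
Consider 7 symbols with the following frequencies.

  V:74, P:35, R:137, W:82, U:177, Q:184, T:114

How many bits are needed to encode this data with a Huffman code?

Greedily combine the two least-frequent nodes:
merge P(35) and V(74): 109
merge W(82) and 109: 191
merge T(114) and R(137): 251
merge U(177) and Q(184): 361
merge 191 and 251: 442
merge 361 and 442: 803
The encoded length is the sum of every internal node's weight: 109 + 191 + 251 + 361 + 442 + 803 = 2157 bits.

2157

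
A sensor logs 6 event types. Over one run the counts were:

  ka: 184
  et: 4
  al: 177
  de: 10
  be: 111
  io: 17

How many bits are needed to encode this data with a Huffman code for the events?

1009

Greedily combine the two least-frequent nodes:
merge et(4) and de(10): 14
merge 14 and io(17): 31
merge 31 and be(111): 142
merge 142 and al(177): 319
merge ka(184) and 319: 503
Each symbol's bit-cost is frequency × depth; summing gives 1009 bits (equivalently 14 + 31 + 142 + 319 + 503).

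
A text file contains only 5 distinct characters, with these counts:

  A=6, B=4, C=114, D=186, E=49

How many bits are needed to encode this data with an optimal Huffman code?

Greedily combine the two least-frequent nodes:
merge B(4) and A(6): 10
merge 10 and E(49): 59
merge 59 and C(114): 173
merge 173 and D(186): 359
Each symbol's bit-cost is frequency × depth; summing gives 601 bits (equivalently 10 + 59 + 173 + 359).

601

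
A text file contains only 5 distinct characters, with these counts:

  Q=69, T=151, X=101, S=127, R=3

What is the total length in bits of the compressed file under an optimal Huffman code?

Greedily combine the two least-frequent nodes:
combine R(3), Q(69) → 72
combine 72, X(101) → 173
combine S(127), T(151) → 278
combine 173, 278 → 451
Total encoded bits = sum of merged weights = 72 + 173 + 278 + 451 = 974.

974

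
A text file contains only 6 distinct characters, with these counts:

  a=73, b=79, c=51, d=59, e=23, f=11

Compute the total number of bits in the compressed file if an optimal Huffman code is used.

711

Greedily combine the two least-frequent nodes:
merge f(11) and e(23): 34
merge 34 and c(51): 85
merge d(59) and a(73): 132
merge b(79) and 85: 164
merge 132 and 164: 296
The encoded length is the sum of every internal node's weight: 34 + 85 + 132 + 164 + 296 = 711 bits.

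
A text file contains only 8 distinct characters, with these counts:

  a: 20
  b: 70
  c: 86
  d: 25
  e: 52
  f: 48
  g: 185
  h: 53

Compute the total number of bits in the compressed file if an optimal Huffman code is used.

Merge the two smallest weights repeatedly:
merge a(20) and d(25): 45
merge 45 and f(48): 93
merge e(52) and h(53): 105
merge b(70) and c(86): 156
merge 93 and 105: 198
merge 156 and g(185): 341
merge 198 and 341: 539
Total encoded bits = sum of merged weights = 45 + 93 + 105 + 156 + 198 + 341 + 539 = 1477.

1477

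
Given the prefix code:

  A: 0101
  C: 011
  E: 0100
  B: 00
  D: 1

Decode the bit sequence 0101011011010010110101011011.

Read left to right; each codeword is recognised as soon as it completes (prefix code):
  0101→A | 011→C | 011→C | 0100→E | 1→D | 011→C | 0101→A | 011→C | 011→C
Decoded message: ACCEDCACC

ACCEDCACC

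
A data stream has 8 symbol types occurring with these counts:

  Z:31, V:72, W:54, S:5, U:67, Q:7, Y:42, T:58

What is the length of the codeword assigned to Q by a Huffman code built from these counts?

5

Huffman merges, smallest pair first:
merge S(5) and Q(7): 12
merge 12 and Z(31): 43
merge Y(42) and 43: 85
merge W(54) and T(58): 112
merge U(67) and V(72): 139
merge 85 and 112: 197
merge 139 and 197: 336
Q's leaf is at depth 5, giving a 5-bit codeword.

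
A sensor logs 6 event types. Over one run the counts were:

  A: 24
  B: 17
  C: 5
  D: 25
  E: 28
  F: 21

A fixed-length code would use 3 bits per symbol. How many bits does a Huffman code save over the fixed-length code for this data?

Fixed-length: 3 bits × 120 symbols = 360 bits.
Huffman merges:
C(5) + B(17) → 22
F(21) + 22 → 43
A(24) + D(25) → 49
E(28) + 43 → 71
49 + 71 → 120
Huffman total = 22 + 43 + 49 + 71 + 120 = 305 bits.
Saving = 360 − 305 = 55 bits.

55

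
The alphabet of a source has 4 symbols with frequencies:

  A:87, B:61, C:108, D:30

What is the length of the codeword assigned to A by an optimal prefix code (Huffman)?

Repeatedly merge the two smallest:
combine D(30), B(61) → 91
combine A(87), 91 → 178
combine C(108), 178 → 286
The subtree containing A is merged 2 times, so code length = 2.

2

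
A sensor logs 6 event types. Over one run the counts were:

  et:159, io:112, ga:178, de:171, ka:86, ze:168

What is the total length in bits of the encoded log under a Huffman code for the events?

2273

Greedily combine the two least-frequent nodes:
combine ka(86), io(112) → 198
combine et(159), ze(168) → 327
combine de(171), ga(178) → 349
combine 198, 327 → 525
combine 349, 525 → 874
Each symbol's bit-cost is frequency × depth; summing gives 2273 bits (equivalently 198 + 327 + 349 + 525 + 874).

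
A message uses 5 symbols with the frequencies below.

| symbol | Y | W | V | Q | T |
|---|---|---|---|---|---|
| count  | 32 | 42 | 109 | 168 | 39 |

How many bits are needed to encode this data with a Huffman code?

796

Greedily combine the two least-frequent nodes:
Y(32) + T(39) → 71
W(42) + 71 → 113
V(109) + 113 → 222
Q(168) + 222 → 390
Total encoded bits = sum of merged weights = 71 + 113 + 222 + 390 = 796.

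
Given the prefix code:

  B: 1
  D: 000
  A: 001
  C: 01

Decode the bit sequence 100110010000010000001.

Read left to right; each codeword is recognised as soon as it completes (prefix code):
  1→B | 001→A | 1→B | 001→A | 000→D | 001→A | 000→D | 000→D | 1→B
Decoded message: BABADADDB

BABADADDB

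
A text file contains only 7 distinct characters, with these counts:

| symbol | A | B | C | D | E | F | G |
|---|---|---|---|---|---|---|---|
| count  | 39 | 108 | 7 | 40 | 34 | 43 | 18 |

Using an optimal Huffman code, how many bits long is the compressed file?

735

Merge the two smallest weights repeatedly:
combine C(7), G(18) → 25
combine 25, E(34) → 59
combine A(39), D(40) → 79
combine F(43), 59 → 102
combine 79, 102 → 181
combine B(108), 181 → 289
The encoded length is the sum of every internal node's weight: 25 + 59 + 79 + 102 + 181 + 289 = 735 bits.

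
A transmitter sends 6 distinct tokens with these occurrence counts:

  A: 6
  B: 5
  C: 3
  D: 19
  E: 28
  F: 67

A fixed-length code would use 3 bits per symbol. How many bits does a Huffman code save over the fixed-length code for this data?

140

Fixed-length: 3 bits × 128 symbols = 384 bits.
Huffman merges:
combine C(3), B(5) → 8
combine A(6), 8 → 14
combine 14, D(19) → 33
combine E(28), 33 → 61
combine 61, F(67) → 128
Huffman total = 8 + 14 + 33 + 61 + 128 = 244 bits.
Saving = 384 − 244 = 140 bits.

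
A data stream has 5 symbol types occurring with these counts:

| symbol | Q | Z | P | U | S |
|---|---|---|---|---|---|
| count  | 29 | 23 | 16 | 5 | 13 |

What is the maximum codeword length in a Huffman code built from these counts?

Merge the two lowest-weight nodes at each step:
U(5) + S(13) → 18
P(16) + 18 → 34
Z(23) + Q(29) → 52
34 + 52 → 86
Maximum depth reached is 3.

3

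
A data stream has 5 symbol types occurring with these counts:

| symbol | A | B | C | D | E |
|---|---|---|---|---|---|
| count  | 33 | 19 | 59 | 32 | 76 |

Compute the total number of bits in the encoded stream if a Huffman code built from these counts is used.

Greedily combine the two least-frequent nodes:
B(19) + D(32) → 51
A(33) + 51 → 84
C(59) + E(76) → 135
84 + 135 → 219
The encoded length is the sum of every internal node's weight: 51 + 84 + 135 + 219 = 489 bits.

489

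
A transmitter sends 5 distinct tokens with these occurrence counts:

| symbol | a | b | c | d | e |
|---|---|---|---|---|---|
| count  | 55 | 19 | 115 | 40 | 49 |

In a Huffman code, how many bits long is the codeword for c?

1

Huffman merges, smallest pair first:
merge b(19) and d(40): 59
merge e(49) and a(55): 104
merge 59 and 104: 163
merge c(115) and 163: 278
c sits one level below the root: a 1-bit codeword.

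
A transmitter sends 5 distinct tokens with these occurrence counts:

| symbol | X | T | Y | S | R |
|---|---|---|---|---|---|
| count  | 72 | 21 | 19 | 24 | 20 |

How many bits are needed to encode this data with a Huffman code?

Greedily combine the two least-frequent nodes:
combine Y(19), R(20) → 39
combine T(21), S(24) → 45
combine 39, 45 → 84
combine X(72), 84 → 156
The encoded length is the sum of every internal node's weight: 39 + 45 + 84 + 156 = 324 bits.

324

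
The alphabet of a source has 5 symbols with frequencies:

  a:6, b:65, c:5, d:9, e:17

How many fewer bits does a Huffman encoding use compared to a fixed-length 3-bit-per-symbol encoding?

136

Fixed-length: 3 bits × 102 symbols = 306 bits.
Huffman merges:
combine c(5), a(6) → 11
combine d(9), 11 → 20
combine e(17), 20 → 37
combine 37, b(65) → 102
Huffman total = 11 + 20 + 37 + 102 = 170 bits.
Saving = 306 − 170 = 136 bits.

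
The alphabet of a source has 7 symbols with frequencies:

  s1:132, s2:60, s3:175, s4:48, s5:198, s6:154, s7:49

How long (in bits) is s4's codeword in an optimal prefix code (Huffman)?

4

Huffman merges, smallest pair first:
s4(48) + s7(49) → 97
s2(60) + 97 → 157
s1(132) + s6(154) → 286
157 + s3(175) → 332
s5(198) + 286 → 484
332 + 484 → 816
s4 sits 4 levels below the root, so its codeword is 4 bits.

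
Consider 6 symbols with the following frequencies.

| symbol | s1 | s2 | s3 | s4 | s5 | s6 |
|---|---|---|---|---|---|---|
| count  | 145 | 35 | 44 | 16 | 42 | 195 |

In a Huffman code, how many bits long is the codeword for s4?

Repeatedly merge the two smallest:
s4(16) + s2(35) → 51
s5(42) + s3(44) → 86
51 + 86 → 137
137 + s1(145) → 282
s6(195) + 282 → 477
s4's leaf is at depth 4, giving a 4-bit codeword.

4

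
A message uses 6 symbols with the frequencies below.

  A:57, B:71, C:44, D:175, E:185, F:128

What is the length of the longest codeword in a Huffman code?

4

Merge the two lowest-weight nodes at each step:
C(44) + A(57) → 101
B(71) + 101 → 172
F(128) + 172 → 300
D(175) + E(185) → 360
300 + 360 → 660
The first pair merged (C, A) ends up deepest, at depth 4.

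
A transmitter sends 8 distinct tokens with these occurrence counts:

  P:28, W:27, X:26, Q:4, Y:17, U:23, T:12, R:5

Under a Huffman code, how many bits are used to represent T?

4

Huffman merges, smallest pair first:
merge Q(4) and R(5): 9
merge 9 and T(12): 21
merge Y(17) and 21: 38
merge U(23) and X(26): 49
merge W(27) and P(28): 55
merge 38 and 49: 87
merge 55 and 87: 142
The subtree containing T is merged 4 times, so code length = 4.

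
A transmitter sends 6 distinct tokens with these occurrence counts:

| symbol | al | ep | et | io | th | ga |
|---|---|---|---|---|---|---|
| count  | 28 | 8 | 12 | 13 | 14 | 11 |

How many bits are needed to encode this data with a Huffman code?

216

Greedily combine the two least-frequent nodes:
ep(8) + ga(11) → 19
et(12) + io(13) → 25
th(14) + 19 → 33
25 + al(28) → 53
33 + 53 → 86
Each symbol's bit-cost is frequency × depth; summing gives 216 bits (equivalently 19 + 25 + 33 + 53 + 86).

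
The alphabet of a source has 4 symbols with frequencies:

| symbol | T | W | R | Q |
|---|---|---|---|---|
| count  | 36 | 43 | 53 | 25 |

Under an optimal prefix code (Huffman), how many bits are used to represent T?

Build the tree from the bottom:
merge Q(25) and T(36): 61
merge W(43) and R(53): 96
merge 61 and 96: 157
The subtree containing T is merged 2 times, so code length = 2.

2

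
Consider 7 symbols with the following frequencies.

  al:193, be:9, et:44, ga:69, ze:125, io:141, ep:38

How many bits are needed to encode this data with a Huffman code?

Greedily combine the two least-frequent nodes:
merge be(9) and ep(38): 47
merge et(44) and 47: 91
merge ga(69) and 91: 160
merge ze(125) and io(141): 266
merge 160 and al(193): 353
merge 266 and 353: 619
Each symbol's bit-cost is frequency × depth; summing gives 1536 bits (equivalently 47 + 91 + 160 + 266 + 353 + 619).

1536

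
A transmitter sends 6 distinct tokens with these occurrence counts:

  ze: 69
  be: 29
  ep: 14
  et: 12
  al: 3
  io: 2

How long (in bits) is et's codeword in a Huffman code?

4

Build the tree from the bottom:
combine io(2), al(3) → 5
combine 5, et(12) → 17
combine ep(14), 17 → 31
combine be(29), 31 → 60
combine 60, ze(69) → 129
et sits 4 levels below the root, so its codeword is 4 bits.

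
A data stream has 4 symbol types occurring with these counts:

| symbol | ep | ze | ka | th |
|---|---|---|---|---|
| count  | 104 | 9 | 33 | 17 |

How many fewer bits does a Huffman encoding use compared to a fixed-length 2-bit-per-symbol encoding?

78

Fixed-length: 2 bits × 163 symbols = 326 bits.
Huffman merges:
merge ze(9) and th(17): 26
merge 26 and ka(33): 59
merge 59 and ep(104): 163
Huffman total = 26 + 59 + 163 = 248 bits.
Saving = 326 − 248 = 78 bits.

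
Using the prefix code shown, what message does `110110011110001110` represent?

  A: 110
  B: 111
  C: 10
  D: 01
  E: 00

Read left to right; each codeword is recognised as soon as it completes (prefix code):
  110→A | 110→A | 01→D | 111→B | 00→E | 01→D | 110→A
Decoded message: AADBEDA

AADBEDA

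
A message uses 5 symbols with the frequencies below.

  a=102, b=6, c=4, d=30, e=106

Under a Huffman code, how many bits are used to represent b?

4

Huffman merges, smallest pair first:
combine c(4), b(6) → 10
combine 10, d(30) → 40
combine 40, a(102) → 142
combine e(106), 142 → 248
b sits 4 levels below the root, so its codeword is 4 bits.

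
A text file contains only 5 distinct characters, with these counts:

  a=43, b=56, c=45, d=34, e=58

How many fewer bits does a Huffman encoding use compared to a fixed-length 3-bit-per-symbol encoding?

159

Fixed-length: 3 bits × 236 symbols = 708 bits.
Huffman merges:
merge d(34) and a(43): 77
merge c(45) and b(56): 101
merge e(58) and 77: 135
merge 101 and 135: 236
Huffman total = 77 + 101 + 135 + 236 = 549 bits.
Saving = 708 − 549 = 159 bits.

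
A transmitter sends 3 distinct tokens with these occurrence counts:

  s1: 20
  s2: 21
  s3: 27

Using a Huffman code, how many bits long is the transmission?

Build the Huffman tree bottom-up:
merge s1(20) and s2(21): 41
merge s3(27) and 41: 68
Total encoded bits = sum of merged weights = 41 + 68 = 109.

109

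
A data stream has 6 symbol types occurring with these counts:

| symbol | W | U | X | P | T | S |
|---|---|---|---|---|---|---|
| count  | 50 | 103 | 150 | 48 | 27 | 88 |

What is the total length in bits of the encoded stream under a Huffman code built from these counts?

Build the Huffman tree bottom-up:
combine T(27), P(48) → 75
combine W(50), 75 → 125
combine S(88), U(103) → 191
combine 125, X(150) → 275
combine 191, 275 → 466
The encoded length is the sum of every internal node's weight: 75 + 125 + 191 + 275 + 466 = 1132 bits.

1132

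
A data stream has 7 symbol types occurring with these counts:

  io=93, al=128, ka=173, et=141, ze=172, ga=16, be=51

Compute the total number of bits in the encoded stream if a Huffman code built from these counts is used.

Merge the two smallest weights repeatedly:
merge ga(16) and be(51): 67
merge 67 and io(93): 160
merge al(128) and et(141): 269
merge 160 and ze(172): 332
merge ka(173) and 269: 442
merge 332 and 442: 774
Total encoded bits = sum of merged weights = 67 + 160 + 269 + 332 + 442 + 774 = 2044.

2044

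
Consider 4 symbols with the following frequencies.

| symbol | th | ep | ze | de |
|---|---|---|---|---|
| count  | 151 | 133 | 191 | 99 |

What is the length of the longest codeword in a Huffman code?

Merge the two lowest-weight nodes at each step:
merge de(99) and ep(133): 232
merge th(151) and ze(191): 342
merge 232 and 342: 574
Maximum depth reached is 2.

2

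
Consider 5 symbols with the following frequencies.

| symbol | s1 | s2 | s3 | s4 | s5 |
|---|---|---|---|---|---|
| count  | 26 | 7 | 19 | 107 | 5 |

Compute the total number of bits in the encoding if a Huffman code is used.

Merge the two smallest weights repeatedly:
merge s5(5) and s2(7): 12
merge 12 and s3(19): 31
merge s1(26) and 31: 57
merge 57 and s4(107): 164
Total encoded bits = sum of merged weights = 12 + 31 + 57 + 164 = 264.

264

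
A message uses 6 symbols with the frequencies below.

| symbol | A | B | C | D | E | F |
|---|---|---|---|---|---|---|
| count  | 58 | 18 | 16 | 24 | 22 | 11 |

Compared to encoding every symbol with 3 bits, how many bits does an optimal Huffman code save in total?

Fixed-length: 3 bits × 149 symbols = 447 bits.
Huffman merges:
F(11) + C(16) → 27
B(18) + E(22) → 40
D(24) + 27 → 51
40 + 51 → 91
A(58) + 91 → 149
Huffman total = 27 + 40 + 51 + 91 + 149 = 358 bits.
Saving = 447 − 358 = 89 bits.

89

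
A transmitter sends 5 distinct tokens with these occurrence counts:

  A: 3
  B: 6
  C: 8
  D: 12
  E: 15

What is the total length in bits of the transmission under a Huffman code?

Build the Huffman tree bottom-up:
A(3) + B(6) → 9
C(8) + 9 → 17
D(12) + E(15) → 27
17 + 27 → 44
Total encoded bits = sum of merged weights = 9 + 17 + 27 + 44 = 97.

97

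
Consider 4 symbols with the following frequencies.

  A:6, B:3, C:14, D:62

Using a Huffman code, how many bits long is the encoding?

Merge the two smallest weights repeatedly:
combine B(3), A(6) → 9
combine 9, C(14) → 23
combine 23, D(62) → 85
Total encoded bits = sum of merged weights = 9 + 23 + 85 = 117.

117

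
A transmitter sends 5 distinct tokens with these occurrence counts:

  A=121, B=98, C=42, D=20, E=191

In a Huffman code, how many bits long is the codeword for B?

3

Huffman merges, smallest pair first:
D(20) + C(42) → 62
62 + B(98) → 160
A(121) + 160 → 281
E(191) + 281 → 472
The subtree containing B is merged 3 times, so code length = 3.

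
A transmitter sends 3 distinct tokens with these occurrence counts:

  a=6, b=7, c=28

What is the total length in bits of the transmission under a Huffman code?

54

Greedily combine the two least-frequent nodes:
combine a(6), b(7) → 13
combine 13, c(28) → 41
Total encoded bits = sum of merged weights = 13 + 41 = 54.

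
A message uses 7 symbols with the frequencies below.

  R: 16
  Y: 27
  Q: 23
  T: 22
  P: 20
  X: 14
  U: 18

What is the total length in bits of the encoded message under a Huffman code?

Merge the two smallest weights repeatedly:
X(14) + R(16) → 30
U(18) + P(20) → 38
T(22) + Q(23) → 45
Y(27) + 30 → 57
38 + 45 → 83
57 + 83 → 140
Each symbol's bit-cost is frequency × depth; summing gives 393 bits (equivalently 30 + 38 + 45 + 57 + 83 + 140).

393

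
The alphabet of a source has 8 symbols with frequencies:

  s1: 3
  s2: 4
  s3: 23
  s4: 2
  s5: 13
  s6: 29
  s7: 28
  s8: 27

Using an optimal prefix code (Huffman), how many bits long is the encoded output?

Greedily combine the two least-frequent nodes:
merge s4(2) and s1(3): 5
merge s2(4) and 5: 9
merge 9 and s5(13): 22
merge 22 and s3(23): 45
merge s8(27) and s7(28): 55
merge s6(29) and 45: 74
merge 55 and 74: 129
Total encoded bits = sum of merged weights = 5 + 9 + 22 + 45 + 55 + 74 + 129 = 339.

339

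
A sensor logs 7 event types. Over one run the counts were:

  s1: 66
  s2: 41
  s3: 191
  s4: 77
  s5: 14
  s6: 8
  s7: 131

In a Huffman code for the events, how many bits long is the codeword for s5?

5

Huffman merges, smallest pair first:
merge s6(8) and s5(14): 22
merge 22 and s2(41): 63
merge 63 and s1(66): 129
merge s4(77) and 129: 206
merge s7(131) and s3(191): 322
merge 206 and 322: 528
s5's leaf is at depth 5, giving a 5-bit codeword.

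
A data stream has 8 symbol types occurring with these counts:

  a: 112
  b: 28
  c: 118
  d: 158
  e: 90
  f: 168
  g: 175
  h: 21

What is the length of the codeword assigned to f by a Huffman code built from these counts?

2

Repeatedly merge the two smallest:
h(21) + b(28) → 49
49 + e(90) → 139
a(112) + c(118) → 230
139 + d(158) → 297
f(168) + g(175) → 343
230 + 297 → 527
343 + 527 → 870
f sits 2 levels below the root, so its codeword is 2 bits.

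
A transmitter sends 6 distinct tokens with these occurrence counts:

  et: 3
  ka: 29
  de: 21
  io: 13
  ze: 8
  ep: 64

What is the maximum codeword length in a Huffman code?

Merge the two lowest-weight nodes at each step:
merge et(3) and ze(8): 11
merge 11 and io(13): 24
merge de(21) and 24: 45
merge ka(29) and 45: 74
merge ep(64) and 74: 138
Maximum depth reached is 5.

5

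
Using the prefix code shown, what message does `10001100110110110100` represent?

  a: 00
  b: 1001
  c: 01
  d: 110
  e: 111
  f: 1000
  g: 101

fdcggga

Read left to right; each codeword is recognised as soon as it completes (prefix code):
  1000→f | 110→d | 01→c | 101→g | 101→g | 101→g | 00→a
Decoded message: fdcggga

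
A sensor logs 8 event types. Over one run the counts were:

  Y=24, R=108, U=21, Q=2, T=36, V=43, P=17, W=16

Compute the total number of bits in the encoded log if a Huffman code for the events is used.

Greedily combine the two least-frequent nodes:
combine Q(2), W(16) → 18
combine P(17), 18 → 35
combine U(21), Y(24) → 45
combine 35, T(36) → 71
combine V(43), 45 → 88
combine 71, 88 → 159
combine R(108), 159 → 267
Total encoded bits = sum of merged weights = 18 + 35 + 45 + 71 + 88 + 159 + 267 = 683.

683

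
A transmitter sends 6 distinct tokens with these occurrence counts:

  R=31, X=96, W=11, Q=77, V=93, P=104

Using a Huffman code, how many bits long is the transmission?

985

Build the Huffman tree bottom-up:
W(11) + R(31) → 42
42 + Q(77) → 119
V(93) + X(96) → 189
P(104) + 119 → 223
189 + 223 → 412
Total encoded bits = sum of merged weights = 42 + 119 + 189 + 223 + 412 = 985.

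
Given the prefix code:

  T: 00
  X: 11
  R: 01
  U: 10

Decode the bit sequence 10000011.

Read left to right; each codeword is recognised as soon as it completes (prefix code):
  10→U | 00→T | 00→T | 11→X
Decoded message: UTTX

UTTX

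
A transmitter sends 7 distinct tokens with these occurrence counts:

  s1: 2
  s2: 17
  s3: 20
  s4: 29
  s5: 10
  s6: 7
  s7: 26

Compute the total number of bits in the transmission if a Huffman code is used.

286

Greedily combine the two least-frequent nodes:
combine s1(2), s6(7) → 9
combine 9, s5(10) → 19
combine s2(17), 19 → 36
combine s3(20), s7(26) → 46
combine s4(29), 36 → 65
combine 46, 65 → 111
Total encoded bits = sum of merged weights = 9 + 19 + 36 + 46 + 65 + 111 = 286.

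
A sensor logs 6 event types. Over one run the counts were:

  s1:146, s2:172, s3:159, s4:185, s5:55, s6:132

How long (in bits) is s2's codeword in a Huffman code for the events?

2

Build the tree from the bottom:
combine s5(55), s6(132) → 187
combine s1(146), s3(159) → 305
combine s2(172), s4(185) → 357
combine 187, 305 → 492
combine 357, 492 → 849
s2 sits 2 levels below the root, so its codeword is 2 bits.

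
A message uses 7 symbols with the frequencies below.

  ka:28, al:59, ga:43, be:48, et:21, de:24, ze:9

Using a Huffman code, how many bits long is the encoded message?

Build the Huffman tree bottom-up:
combine ze(9), et(21) → 30
combine de(24), ka(28) → 52
combine 30, ga(43) → 73
combine be(48), 52 → 100
combine al(59), 73 → 132
combine 100, 132 → 232
Each symbol's bit-cost is frequency × depth; summing gives 619 bits (equivalently 30 + 52 + 73 + 100 + 132 + 232).

619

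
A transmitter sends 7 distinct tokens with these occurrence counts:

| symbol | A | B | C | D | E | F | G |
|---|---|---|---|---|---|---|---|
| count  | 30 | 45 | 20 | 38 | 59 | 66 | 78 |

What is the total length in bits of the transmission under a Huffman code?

Greedily combine the two least-frequent nodes:
C(20) + A(30) → 50
D(38) + B(45) → 83
50 + E(59) → 109
F(66) + G(78) → 144
83 + 109 → 192
144 + 192 → 336
The encoded length is the sum of every internal node's weight: 50 + 83 + 109 + 144 + 192 + 336 = 914 bits.

914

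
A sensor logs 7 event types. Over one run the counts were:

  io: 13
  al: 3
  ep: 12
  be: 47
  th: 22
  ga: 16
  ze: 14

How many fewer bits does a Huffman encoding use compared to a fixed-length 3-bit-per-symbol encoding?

54

Fixed-length: 3 bits × 127 symbols = 381 bits.
Huffman merges:
combine al(3), ep(12) → 15
combine io(13), ze(14) → 27
combine 15, ga(16) → 31
combine th(22), 27 → 49
combine 31, be(47) → 78
combine 49, 78 → 127
Huffman total = 15 + 27 + 31 + 49 + 78 + 127 = 327 bits.
Saving = 381 − 327 = 54 bits.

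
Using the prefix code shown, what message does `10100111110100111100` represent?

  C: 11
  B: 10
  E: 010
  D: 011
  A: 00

Read left to right; each codeword is recognised as soon as it completes (prefix code):
  10→B | 10→B | 011→D | 11→C | 10→B | 10→B | 011→D | 11→C | 00→A
Decoded message: BBDCBBDCA

BBDCBBDCA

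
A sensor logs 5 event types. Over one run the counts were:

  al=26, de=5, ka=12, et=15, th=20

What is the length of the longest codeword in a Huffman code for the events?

3

Merge the two lowest-weight nodes at each step:
combine de(5), ka(12) → 17
combine et(15), 17 → 32
combine th(20), al(26) → 46
combine 32, 46 → 78
Maximum depth reached is 3.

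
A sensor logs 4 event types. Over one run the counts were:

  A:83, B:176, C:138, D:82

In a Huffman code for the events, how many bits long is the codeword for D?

Huffman merges, smallest pair first:
combine D(82), A(83) → 165
combine C(138), 165 → 303
combine B(176), 303 → 479
D sits 3 levels below the root, so its codeword is 3 bits.

3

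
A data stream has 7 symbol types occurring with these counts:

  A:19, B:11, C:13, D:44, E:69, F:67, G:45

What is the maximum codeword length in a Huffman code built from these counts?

5

Merge the two lowest-weight nodes at each step:
B(11) + C(13) → 24
A(19) + 24 → 43
43 + D(44) → 87
G(45) + F(67) → 112
E(69) + 87 → 156
112 + 156 → 268
The rarest symbols sit at the bottom; the longest codeword is 5 bits.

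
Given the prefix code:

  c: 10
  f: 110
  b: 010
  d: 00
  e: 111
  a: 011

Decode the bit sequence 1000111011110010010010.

Read left to right; each codeword is recognised as soon as it completes (prefix code):
  10→c | 00→d | 111→e | 011→a | 110→f | 010→b | 010→b | 010→b
Decoded message: cdeafbbb

cdeafbbb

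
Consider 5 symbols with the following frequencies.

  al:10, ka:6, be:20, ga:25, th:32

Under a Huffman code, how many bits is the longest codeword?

Merge the two lowest-weight nodes at each step:
combine ka(6), al(10) → 16
combine 16, be(20) → 36
combine ga(25), th(32) → 57
combine 36, 57 → 93
The rarest symbols sit at the bottom; the longest codeword is 3 bits.

3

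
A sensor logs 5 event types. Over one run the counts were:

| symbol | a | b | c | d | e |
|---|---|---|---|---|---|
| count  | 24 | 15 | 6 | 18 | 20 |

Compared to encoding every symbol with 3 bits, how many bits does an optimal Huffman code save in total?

62

Fixed-length: 3 bits × 83 symbols = 249 bits.
Huffman merges:
merge c(6) and b(15): 21
merge d(18) and e(20): 38
merge 21 and a(24): 45
merge 38 and 45: 83
Huffman total = 21 + 38 + 45 + 83 = 187 bits.
Saving = 249 − 187 = 62 bits.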